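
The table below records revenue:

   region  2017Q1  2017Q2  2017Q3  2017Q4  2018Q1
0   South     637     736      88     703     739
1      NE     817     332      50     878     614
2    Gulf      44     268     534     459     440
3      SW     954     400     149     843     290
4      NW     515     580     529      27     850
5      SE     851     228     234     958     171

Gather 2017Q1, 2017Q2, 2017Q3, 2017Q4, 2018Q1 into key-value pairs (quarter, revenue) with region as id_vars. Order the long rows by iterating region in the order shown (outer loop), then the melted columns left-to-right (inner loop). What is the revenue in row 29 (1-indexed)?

958

30 rows total (6 × 5). Row 29: index ⌊(29-1)/5⌋ = 5 into region → SE; (29-1) mod 5 = 3 into the melted columns → 2017Q4.
So row 29 is (SE, 2017Q4, 958); revenue = 958.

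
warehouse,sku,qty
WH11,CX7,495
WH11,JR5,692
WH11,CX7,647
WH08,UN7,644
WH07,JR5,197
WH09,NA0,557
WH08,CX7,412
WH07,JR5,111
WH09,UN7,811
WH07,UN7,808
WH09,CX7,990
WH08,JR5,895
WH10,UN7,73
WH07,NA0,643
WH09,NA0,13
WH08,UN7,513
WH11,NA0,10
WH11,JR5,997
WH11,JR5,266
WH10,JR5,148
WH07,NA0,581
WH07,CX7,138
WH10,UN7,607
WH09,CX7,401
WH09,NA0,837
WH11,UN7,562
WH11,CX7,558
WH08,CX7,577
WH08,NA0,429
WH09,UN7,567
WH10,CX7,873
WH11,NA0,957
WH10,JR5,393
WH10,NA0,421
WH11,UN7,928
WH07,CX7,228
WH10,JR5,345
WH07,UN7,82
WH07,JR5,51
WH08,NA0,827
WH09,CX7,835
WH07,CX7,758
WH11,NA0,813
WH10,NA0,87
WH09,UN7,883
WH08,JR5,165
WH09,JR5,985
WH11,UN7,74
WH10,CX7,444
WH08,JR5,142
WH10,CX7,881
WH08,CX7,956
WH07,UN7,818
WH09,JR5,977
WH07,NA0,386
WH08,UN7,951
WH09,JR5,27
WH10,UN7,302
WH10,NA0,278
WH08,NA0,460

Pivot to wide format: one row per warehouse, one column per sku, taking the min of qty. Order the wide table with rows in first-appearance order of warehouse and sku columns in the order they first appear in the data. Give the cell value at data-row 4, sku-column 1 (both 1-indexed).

With rows in first-appearance order of warehouse, row 4 is warehouse=WH09. sku columns in first-appearance order: CX7, JR5, UN7, NA0; column 1 is CX7.
Long rows with warehouse=WH09, sku=CX7: min(990, 401, 835) = 401.

401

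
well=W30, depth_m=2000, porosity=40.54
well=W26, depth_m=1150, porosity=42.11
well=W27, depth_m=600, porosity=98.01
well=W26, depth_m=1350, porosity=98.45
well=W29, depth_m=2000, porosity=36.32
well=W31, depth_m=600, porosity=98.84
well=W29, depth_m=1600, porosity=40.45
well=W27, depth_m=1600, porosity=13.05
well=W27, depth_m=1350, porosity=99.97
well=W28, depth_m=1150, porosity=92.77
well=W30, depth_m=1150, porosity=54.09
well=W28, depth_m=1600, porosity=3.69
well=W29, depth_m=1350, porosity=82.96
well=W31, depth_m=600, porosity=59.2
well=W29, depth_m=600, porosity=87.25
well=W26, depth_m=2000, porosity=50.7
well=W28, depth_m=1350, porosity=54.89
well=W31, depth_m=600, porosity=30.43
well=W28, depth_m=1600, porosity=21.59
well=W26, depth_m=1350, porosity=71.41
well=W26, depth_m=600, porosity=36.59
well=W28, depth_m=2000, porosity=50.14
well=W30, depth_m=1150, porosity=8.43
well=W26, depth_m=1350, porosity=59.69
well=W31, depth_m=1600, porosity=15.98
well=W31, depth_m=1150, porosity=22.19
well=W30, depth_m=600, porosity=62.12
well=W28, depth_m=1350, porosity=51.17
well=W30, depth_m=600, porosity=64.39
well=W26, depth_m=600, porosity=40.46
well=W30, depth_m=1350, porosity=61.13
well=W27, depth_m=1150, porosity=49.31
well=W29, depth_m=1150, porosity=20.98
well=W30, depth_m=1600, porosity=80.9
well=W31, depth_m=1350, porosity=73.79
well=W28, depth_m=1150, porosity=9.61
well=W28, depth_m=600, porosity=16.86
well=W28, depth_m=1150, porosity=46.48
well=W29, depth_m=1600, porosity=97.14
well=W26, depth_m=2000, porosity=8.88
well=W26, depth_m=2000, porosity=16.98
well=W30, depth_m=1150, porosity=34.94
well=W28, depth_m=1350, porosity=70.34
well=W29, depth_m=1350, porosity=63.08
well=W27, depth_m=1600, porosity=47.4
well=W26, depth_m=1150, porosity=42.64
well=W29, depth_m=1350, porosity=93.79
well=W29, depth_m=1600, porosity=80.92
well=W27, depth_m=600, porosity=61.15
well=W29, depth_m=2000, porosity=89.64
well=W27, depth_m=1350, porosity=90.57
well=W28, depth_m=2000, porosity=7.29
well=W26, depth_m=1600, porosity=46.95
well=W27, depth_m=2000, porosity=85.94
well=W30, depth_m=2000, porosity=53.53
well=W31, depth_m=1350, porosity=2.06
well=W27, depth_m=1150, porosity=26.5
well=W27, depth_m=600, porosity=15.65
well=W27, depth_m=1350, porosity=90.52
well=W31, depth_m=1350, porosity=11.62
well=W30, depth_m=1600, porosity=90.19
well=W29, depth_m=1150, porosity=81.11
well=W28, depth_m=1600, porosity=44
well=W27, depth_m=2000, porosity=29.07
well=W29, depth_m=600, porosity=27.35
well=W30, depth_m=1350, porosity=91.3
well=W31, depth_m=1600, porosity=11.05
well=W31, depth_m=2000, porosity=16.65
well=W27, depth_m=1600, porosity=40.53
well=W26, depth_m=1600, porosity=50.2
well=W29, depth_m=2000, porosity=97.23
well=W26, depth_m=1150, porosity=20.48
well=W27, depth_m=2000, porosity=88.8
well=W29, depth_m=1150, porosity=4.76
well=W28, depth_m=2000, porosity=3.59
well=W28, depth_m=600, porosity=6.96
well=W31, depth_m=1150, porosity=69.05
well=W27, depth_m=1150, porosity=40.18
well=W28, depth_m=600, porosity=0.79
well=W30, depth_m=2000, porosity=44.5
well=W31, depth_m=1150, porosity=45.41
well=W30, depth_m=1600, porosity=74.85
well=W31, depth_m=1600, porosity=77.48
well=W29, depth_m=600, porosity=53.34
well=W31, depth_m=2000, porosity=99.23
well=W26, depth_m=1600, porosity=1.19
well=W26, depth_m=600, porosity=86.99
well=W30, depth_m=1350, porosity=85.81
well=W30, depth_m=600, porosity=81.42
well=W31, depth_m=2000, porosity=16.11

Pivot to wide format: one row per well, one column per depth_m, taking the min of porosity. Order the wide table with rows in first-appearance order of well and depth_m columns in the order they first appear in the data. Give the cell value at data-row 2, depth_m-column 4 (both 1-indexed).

With rows in first-appearance order of well, row 2 is well=W26. depth_m columns in first-appearance order: 2000, 1150, 600, 1350, 1600; column 4 is 1350.
Long rows with well=W26, depth_m=1350: min(98.45, 71.41, 59.69) = 59.69.

59.69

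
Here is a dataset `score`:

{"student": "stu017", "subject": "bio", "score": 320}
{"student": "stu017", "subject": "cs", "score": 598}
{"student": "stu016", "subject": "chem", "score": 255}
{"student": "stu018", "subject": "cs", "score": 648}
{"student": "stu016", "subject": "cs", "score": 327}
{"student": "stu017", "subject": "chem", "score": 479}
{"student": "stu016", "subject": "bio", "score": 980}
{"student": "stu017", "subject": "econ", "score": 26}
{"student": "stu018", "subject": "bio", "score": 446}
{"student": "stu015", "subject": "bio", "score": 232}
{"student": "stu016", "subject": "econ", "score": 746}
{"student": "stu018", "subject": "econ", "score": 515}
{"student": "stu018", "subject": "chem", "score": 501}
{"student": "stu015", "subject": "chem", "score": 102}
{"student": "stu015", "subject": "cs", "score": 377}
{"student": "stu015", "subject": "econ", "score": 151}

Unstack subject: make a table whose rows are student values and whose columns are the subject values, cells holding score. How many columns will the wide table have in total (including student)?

5

1 column for student plus 4 distinct subject values → 5 columns.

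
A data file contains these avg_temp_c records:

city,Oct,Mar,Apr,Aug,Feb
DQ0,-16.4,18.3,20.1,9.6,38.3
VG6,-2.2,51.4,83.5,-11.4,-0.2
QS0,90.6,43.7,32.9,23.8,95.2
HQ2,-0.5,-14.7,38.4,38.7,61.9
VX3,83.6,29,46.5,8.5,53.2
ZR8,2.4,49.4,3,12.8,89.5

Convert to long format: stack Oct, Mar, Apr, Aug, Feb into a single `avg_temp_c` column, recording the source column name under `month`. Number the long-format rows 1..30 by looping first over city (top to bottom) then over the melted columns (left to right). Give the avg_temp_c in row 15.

95.2

30 rows total (6 × 5). Row 15: index ⌊(15-1)/5⌋ = 2 into city → QS0; (15-1) mod 5 = 4 into the melted columns → Feb.
So row 15 is (QS0, Feb, 95.2); avg_temp_c = 95.2.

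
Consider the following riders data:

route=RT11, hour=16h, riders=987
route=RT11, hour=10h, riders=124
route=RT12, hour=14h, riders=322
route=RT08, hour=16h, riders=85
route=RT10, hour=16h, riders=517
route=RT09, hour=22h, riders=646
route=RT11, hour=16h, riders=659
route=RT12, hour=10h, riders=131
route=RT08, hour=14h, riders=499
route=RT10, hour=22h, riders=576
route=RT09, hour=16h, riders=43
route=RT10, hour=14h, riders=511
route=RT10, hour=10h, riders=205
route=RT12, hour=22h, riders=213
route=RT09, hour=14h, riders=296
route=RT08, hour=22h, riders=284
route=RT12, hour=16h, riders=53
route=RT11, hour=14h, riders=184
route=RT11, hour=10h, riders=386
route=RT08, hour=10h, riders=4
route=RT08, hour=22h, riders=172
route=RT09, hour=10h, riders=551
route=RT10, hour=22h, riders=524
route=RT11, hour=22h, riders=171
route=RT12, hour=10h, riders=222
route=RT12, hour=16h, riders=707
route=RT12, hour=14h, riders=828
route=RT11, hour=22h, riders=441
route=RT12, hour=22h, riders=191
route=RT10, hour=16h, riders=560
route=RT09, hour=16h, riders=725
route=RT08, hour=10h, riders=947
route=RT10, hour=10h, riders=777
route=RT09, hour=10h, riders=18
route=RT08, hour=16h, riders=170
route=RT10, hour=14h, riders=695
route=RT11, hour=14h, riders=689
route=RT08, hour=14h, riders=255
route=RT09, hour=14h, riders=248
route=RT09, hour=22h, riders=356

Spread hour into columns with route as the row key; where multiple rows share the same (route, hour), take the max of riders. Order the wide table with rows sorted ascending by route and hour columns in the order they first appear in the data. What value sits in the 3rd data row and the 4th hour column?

576

With rows sorted ascending by route, row 3 is route=RT10. hour columns in first-appearance order: 16h, 10h, 14h, 22h; column 4 is 22h.
Long rows with route=RT10, hour=22h: max(576, 524) = 576.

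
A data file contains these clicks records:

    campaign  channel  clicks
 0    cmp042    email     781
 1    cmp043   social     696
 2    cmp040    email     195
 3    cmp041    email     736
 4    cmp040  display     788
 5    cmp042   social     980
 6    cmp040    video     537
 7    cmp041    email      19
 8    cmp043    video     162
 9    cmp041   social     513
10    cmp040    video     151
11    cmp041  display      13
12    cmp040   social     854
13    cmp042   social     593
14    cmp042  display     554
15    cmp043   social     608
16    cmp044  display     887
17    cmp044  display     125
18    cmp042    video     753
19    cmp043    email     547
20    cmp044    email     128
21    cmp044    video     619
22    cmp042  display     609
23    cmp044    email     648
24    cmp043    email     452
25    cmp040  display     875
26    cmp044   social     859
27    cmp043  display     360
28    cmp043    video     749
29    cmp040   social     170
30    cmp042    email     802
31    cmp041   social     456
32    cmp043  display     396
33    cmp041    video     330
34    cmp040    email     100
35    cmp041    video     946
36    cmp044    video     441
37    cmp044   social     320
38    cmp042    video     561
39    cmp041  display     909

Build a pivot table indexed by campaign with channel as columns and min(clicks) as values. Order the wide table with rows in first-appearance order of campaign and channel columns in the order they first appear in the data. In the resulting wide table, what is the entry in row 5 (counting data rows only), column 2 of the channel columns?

320

With rows in first-appearance order of campaign, row 5 is campaign=cmp044. channel columns in first-appearance order: email, social, display, video; column 2 is social.
Long rows with campaign=cmp044, channel=social: min(859, 320) = 320.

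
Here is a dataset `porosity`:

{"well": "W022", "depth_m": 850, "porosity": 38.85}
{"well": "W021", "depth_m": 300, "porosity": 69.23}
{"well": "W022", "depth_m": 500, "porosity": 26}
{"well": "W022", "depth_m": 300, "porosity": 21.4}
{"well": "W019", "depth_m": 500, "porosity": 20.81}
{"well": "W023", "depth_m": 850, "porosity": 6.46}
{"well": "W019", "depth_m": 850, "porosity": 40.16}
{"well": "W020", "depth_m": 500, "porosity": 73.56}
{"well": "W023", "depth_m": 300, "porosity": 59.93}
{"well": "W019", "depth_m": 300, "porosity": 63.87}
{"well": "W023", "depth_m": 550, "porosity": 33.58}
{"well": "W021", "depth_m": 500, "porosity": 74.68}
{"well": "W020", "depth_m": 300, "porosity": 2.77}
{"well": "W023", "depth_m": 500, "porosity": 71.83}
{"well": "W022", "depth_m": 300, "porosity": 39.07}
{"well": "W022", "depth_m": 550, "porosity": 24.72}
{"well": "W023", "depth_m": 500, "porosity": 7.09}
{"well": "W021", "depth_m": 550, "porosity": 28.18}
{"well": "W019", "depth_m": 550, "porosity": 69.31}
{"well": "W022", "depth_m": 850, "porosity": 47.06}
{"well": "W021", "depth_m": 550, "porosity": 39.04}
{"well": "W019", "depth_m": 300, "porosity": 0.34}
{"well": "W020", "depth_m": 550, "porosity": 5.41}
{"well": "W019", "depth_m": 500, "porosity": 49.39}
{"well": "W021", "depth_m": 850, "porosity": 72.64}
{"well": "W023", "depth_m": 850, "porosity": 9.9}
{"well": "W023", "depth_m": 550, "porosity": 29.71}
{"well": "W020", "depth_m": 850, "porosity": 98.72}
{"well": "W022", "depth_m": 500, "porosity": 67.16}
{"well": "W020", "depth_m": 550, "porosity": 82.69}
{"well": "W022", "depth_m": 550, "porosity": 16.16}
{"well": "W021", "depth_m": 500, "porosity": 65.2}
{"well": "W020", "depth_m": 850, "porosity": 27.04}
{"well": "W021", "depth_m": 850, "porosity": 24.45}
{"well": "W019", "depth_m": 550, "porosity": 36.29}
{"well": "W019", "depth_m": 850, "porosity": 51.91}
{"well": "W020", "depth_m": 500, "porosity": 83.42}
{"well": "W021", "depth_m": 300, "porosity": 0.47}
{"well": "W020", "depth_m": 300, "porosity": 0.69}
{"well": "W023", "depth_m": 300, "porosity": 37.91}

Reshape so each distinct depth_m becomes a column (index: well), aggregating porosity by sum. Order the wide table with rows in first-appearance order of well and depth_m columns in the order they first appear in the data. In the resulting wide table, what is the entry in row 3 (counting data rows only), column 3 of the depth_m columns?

70.20

With rows in first-appearance order of well, row 3 is well=W019. depth_m columns in first-appearance order: 850, 300, 500, 550; column 3 is 500.
Long rows with well=W019, depth_m=500: 20.81 + 49.39 = 70.20.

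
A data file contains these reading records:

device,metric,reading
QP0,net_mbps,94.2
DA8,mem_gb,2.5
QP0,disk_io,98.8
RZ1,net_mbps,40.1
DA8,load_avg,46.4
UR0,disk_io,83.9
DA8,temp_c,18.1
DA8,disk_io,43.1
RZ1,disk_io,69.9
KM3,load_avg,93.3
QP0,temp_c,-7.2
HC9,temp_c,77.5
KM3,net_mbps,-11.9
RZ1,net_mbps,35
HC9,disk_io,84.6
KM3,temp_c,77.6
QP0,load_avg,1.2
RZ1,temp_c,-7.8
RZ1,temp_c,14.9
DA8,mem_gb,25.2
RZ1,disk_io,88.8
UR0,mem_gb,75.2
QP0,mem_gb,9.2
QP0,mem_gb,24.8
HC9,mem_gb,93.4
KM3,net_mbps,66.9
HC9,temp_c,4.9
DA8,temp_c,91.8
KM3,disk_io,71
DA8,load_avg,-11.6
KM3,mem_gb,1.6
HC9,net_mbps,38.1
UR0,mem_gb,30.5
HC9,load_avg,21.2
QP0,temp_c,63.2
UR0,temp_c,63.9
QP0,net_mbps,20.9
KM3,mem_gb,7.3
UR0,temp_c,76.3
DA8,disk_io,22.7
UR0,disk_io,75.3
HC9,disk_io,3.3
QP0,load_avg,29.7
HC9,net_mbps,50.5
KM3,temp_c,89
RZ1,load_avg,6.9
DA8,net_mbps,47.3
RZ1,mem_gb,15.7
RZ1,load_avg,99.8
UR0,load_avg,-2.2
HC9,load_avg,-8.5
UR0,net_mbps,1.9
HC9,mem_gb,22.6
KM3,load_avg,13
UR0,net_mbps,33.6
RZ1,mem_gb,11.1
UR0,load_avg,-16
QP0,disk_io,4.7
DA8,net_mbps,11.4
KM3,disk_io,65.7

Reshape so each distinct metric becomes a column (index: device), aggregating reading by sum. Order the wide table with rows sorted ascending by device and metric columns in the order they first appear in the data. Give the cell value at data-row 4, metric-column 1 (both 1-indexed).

With rows sorted ascending by device, row 4 is device=QP0. metric columns in first-appearance order: net_mbps, mem_gb, disk_io, load_avg, temp_c; column 1 is net_mbps.
Long rows with device=QP0, metric=net_mbps: 94.2 + 20.9 = 115.1.

115.1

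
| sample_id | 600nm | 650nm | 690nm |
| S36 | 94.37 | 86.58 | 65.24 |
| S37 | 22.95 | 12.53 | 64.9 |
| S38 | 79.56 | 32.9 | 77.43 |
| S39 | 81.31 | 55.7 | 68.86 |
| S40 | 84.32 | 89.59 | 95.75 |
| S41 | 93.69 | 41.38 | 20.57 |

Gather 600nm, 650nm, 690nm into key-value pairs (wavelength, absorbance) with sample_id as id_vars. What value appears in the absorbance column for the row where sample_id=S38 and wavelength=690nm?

Unpivoting turns each (sample_id, wide-column) pair into one long row.
The wide cell at row S38, column 690nm holds 77.43, so the long row (S38, 690nm) has absorbance=77.43.

77.43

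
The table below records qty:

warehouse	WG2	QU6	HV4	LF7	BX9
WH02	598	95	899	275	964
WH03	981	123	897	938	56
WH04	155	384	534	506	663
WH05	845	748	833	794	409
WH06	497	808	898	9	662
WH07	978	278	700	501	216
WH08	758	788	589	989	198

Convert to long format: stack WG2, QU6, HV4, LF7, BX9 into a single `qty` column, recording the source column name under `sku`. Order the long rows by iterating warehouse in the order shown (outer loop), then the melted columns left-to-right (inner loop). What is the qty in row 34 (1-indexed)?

35 rows total (7 × 5). Row 34: index ⌊(34-1)/5⌋ = 6 into warehouse → WH08; (34-1) mod 5 = 3 into the melted columns → LF7.
So row 34 is (WH08, LF7, 989); qty = 989.

989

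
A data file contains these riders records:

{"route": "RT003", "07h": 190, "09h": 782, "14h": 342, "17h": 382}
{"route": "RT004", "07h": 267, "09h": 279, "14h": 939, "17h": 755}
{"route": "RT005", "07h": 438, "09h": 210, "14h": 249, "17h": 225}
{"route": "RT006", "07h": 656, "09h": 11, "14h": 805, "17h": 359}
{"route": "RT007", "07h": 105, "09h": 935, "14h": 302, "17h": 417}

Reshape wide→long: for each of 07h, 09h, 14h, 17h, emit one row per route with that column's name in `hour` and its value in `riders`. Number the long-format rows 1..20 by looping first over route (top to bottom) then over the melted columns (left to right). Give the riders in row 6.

279

20 rows total (5 × 4). Row 6: index ⌊(6-1)/4⌋ = 1 into route → RT004; (6-1) mod 4 = 1 into the melted columns → 09h.
So row 6 is (RT004, 09h, 279); riders = 279.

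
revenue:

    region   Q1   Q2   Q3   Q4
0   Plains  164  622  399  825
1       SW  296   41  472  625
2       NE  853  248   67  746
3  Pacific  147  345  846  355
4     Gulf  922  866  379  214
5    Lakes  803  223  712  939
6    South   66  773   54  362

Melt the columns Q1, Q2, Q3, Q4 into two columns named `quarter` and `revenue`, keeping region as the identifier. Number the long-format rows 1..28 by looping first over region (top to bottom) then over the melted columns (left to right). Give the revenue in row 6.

41

28 rows total (7 × 4). Row 6: index ⌊(6-1)/4⌋ = 1 into region → SW; (6-1) mod 4 = 1 into the melted columns → Q2.
So row 6 is (SW, Q2, 41); revenue = 41.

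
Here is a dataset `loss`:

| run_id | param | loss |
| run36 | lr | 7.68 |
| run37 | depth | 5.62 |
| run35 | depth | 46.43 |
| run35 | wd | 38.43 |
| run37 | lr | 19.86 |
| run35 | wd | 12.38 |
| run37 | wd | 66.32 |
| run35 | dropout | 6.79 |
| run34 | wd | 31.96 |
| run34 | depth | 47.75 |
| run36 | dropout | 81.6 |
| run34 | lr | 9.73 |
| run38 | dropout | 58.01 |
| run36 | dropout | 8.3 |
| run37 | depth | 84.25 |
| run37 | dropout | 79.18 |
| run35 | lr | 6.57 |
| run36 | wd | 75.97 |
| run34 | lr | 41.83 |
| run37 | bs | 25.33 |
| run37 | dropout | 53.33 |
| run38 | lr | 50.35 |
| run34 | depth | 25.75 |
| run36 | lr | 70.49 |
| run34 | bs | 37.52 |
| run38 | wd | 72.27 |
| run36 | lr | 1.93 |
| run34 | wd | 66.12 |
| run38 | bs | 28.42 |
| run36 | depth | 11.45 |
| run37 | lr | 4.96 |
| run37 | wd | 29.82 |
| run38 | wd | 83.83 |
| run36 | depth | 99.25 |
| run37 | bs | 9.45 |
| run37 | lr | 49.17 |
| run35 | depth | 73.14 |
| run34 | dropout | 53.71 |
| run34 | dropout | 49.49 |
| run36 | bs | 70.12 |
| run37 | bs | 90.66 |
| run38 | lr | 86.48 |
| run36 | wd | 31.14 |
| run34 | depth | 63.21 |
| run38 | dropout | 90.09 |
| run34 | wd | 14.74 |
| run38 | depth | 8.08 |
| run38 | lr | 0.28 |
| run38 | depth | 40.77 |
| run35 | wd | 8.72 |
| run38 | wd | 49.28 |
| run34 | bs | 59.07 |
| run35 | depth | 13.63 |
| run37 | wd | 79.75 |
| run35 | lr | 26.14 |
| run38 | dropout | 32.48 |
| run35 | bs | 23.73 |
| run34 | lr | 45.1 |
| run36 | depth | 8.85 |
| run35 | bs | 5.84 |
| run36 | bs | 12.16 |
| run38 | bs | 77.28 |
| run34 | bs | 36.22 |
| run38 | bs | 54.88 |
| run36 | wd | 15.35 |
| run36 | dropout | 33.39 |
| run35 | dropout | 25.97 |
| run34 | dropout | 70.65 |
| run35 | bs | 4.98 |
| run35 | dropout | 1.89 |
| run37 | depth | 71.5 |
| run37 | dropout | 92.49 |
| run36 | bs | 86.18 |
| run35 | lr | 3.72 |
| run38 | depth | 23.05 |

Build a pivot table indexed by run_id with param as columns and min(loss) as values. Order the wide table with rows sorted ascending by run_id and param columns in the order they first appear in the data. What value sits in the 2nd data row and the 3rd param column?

With rows sorted ascending by run_id, row 2 is run_id=run35. param columns in first-appearance order: lr, depth, wd, dropout, bs; column 3 is wd.
Long rows with run_id=run35, param=wd: min(38.43, 12.38, 8.72) = 8.72.

8.72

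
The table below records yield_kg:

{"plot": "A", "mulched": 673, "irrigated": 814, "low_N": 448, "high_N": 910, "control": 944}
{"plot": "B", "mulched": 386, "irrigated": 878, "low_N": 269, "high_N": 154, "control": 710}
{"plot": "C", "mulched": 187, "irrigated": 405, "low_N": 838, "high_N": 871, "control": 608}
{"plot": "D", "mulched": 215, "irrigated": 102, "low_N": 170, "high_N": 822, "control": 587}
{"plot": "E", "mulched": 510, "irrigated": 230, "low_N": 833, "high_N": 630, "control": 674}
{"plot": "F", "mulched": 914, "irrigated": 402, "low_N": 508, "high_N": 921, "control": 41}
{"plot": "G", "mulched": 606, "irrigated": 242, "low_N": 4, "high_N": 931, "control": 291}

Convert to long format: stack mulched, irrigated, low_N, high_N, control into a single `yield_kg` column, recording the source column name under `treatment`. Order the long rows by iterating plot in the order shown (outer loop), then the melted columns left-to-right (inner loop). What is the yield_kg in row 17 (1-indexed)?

102

35 rows total (7 × 5). Row 17: index ⌊(17-1)/5⌋ = 3 into plot → D; (17-1) mod 5 = 1 into the melted columns → irrigated.
So row 17 is (D, irrigated, 102); yield_kg = 102.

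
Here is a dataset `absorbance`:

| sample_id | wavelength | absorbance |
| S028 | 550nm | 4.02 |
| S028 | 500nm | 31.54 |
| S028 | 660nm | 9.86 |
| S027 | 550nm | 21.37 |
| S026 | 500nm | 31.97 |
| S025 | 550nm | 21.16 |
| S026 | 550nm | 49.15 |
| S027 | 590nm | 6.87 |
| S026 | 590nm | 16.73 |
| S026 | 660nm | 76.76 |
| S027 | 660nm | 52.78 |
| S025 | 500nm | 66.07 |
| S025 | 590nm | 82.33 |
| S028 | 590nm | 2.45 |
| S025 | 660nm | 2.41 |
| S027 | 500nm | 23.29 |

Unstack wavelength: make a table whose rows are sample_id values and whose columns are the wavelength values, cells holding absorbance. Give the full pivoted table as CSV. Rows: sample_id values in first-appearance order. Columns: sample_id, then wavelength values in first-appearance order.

Columns: sample_id plus the 4 distinct wavelength values (550nm, 500nm, 660nm, 590nm).
For example, row S028 column 550nm takes absorbance=4.02 from the long row (S028, 550nm).

sample_id,550nm,500nm,660nm,590nm
S028,4.02,31.54,9.86,2.45
S027,21.37,23.29,52.78,6.87
S026,49.15,31.97,76.76,16.73
S025,21.16,66.07,2.41,82.33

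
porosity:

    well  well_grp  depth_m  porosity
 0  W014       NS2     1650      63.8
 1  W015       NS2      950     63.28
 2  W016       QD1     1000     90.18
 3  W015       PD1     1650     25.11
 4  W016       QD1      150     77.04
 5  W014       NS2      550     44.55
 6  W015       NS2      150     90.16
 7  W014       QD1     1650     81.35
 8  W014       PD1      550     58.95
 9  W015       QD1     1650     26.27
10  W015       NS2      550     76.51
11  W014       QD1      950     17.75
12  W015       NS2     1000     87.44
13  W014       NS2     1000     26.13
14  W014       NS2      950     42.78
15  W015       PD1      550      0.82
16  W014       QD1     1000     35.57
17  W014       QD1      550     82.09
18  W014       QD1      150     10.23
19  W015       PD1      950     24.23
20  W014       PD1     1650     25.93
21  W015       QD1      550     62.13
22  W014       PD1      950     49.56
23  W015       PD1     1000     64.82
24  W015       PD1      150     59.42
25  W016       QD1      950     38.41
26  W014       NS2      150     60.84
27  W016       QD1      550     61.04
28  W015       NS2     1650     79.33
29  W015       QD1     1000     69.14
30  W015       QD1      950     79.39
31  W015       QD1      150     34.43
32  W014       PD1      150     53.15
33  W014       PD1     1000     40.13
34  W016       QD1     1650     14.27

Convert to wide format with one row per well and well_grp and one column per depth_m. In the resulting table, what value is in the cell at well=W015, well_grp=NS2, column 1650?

79.33

Wide layout: rows indexed by well and well_grp, columns are the 5 distinct depth_m values (1650, 950, 1000, 150, 550).
Cell (well=W015, well_grp=NS2, depth_m=1650) draws from the long row where well=W015, well_grp=NS2 and depth_m=1650, which has porosity=79.33.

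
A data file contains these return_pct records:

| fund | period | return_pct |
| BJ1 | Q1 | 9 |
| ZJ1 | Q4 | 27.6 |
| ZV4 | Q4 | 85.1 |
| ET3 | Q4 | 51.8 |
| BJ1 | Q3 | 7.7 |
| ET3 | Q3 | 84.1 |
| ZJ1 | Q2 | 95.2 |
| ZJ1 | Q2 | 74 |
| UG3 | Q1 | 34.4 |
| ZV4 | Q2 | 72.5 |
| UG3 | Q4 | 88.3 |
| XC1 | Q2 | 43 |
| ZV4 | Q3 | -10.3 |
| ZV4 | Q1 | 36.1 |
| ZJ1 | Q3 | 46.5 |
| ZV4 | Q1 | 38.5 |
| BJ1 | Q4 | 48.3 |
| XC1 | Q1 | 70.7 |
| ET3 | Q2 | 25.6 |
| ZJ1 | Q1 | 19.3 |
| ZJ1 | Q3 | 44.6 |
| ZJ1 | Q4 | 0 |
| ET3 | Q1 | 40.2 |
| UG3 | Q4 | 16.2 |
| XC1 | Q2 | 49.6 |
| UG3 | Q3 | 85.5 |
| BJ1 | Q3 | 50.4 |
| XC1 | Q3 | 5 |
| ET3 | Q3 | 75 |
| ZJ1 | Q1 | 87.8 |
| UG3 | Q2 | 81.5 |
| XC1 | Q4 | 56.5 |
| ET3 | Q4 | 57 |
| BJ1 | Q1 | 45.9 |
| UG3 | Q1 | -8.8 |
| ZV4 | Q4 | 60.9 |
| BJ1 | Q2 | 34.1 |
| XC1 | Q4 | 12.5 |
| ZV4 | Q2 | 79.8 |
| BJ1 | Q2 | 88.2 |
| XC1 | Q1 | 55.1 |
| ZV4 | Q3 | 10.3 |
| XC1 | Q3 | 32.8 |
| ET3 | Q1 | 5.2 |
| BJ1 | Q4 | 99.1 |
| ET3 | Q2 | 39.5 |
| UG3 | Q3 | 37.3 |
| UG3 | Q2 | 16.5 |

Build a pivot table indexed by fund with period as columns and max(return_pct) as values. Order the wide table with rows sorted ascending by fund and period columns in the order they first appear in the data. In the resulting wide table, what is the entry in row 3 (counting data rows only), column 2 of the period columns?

88.3

With rows sorted ascending by fund, row 3 is fund=UG3. period columns in first-appearance order: Q1, Q4, Q3, Q2; column 2 is Q4.
Long rows with fund=UG3, period=Q4: max(88.3, 16.2) = 88.3.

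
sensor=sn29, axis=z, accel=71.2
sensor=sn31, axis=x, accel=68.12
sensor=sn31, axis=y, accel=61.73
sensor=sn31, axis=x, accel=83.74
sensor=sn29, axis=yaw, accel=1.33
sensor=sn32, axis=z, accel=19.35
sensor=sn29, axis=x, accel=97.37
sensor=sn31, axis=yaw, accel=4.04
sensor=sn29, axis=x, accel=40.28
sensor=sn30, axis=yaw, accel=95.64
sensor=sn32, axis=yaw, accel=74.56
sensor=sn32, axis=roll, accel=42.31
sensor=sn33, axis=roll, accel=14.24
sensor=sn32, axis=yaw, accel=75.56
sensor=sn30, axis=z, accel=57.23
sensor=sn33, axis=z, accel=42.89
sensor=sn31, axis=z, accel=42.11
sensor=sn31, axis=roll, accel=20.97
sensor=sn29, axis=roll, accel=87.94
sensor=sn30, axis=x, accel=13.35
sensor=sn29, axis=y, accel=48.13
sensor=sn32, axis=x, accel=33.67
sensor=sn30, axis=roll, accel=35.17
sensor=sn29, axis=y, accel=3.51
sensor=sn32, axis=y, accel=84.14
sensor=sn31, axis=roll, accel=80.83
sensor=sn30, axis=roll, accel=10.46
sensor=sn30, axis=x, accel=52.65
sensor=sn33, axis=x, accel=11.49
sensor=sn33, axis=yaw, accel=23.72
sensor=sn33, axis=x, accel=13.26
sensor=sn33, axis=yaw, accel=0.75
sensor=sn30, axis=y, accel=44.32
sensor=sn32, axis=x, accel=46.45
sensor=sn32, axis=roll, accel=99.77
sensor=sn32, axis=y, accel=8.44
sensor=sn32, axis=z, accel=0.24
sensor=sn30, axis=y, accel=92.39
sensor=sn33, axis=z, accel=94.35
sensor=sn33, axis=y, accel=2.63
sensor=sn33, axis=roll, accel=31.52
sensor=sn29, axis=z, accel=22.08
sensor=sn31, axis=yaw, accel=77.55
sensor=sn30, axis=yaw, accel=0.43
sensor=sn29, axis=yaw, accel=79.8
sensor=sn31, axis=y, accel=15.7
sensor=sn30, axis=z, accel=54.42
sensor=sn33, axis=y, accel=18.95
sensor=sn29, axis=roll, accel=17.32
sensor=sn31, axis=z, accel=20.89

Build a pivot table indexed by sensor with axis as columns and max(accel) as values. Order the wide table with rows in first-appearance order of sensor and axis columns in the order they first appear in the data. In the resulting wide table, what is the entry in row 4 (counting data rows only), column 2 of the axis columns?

With rows in first-appearance order of sensor, row 4 is sensor=sn30. axis columns in first-appearance order: z, x, y, yaw, roll; column 2 is x.
Long rows with sensor=sn30, axis=x: max(13.35, 52.65) = 52.65.

52.65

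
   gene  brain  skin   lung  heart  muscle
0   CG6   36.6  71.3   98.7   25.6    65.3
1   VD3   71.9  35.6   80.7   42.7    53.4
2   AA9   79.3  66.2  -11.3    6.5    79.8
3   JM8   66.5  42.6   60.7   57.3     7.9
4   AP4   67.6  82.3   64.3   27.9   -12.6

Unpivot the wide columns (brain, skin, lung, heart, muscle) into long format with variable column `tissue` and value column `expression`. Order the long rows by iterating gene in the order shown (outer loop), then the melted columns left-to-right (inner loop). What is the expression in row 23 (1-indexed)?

25 rows total (5 × 5). Row 23: index ⌊(23-1)/5⌋ = 4 into gene → AP4; (23-1) mod 5 = 2 into the melted columns → lung.
So row 23 is (AP4, lung, 64.3); expression = 64.3.

64.3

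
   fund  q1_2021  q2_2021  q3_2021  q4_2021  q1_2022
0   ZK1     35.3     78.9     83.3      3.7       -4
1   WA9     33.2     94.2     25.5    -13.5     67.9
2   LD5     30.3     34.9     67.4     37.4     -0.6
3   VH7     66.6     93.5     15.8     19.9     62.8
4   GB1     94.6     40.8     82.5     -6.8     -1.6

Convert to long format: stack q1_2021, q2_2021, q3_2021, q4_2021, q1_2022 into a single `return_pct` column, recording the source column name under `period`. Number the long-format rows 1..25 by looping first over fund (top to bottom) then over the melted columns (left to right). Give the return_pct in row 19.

25 rows total (5 × 5). Row 19: index ⌊(19-1)/5⌋ = 3 into fund → VH7; (19-1) mod 5 = 3 into the melted columns → q4_2021.
So row 19 is (VH7, q4_2021, 19.9); return_pct = 19.9.

19.9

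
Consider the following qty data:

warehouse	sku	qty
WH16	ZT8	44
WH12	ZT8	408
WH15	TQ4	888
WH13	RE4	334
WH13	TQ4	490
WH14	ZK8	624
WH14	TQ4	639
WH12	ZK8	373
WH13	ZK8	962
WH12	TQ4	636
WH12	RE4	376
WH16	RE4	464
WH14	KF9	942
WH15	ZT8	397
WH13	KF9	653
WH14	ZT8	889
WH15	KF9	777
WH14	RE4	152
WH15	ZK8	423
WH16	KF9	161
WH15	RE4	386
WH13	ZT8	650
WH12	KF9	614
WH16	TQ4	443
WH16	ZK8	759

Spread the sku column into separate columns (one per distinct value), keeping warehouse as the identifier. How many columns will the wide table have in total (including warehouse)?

6

1 column for warehouse plus 5 distinct sku values → 6 columns.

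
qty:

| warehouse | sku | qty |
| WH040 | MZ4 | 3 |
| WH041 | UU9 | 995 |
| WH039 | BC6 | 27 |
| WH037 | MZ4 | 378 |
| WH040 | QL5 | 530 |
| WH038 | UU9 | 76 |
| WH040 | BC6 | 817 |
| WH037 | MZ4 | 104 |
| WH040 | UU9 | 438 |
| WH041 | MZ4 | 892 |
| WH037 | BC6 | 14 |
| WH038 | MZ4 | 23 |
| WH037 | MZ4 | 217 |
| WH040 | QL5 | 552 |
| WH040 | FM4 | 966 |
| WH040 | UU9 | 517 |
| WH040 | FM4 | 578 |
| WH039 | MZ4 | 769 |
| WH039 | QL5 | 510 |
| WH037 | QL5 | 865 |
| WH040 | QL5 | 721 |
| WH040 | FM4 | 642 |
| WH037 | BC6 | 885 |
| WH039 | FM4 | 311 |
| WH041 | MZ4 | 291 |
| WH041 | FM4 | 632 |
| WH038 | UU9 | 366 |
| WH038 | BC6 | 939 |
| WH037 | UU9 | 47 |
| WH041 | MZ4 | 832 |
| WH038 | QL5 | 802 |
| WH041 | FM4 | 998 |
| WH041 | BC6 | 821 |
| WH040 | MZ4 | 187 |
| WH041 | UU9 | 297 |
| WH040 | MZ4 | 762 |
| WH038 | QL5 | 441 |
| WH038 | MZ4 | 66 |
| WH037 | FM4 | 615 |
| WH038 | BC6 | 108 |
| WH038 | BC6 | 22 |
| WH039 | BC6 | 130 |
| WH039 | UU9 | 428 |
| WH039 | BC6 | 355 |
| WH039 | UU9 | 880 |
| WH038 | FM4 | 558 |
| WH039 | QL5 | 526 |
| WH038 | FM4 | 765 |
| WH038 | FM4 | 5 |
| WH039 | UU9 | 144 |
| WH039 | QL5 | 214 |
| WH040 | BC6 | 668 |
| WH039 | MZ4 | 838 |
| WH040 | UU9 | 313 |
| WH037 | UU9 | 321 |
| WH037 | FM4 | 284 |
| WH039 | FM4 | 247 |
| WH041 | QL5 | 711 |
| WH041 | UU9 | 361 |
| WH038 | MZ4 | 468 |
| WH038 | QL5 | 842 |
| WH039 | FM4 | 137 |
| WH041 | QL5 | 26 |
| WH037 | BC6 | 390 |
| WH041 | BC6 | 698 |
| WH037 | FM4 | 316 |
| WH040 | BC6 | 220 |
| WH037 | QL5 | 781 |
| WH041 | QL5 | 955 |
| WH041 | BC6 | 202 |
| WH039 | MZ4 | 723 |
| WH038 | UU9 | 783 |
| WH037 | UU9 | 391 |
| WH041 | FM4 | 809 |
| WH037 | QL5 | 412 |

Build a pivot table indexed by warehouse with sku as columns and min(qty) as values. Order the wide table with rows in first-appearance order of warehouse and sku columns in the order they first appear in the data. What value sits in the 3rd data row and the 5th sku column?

With rows in first-appearance order of warehouse, row 3 is warehouse=WH039. sku columns in first-appearance order: MZ4, UU9, BC6, QL5, FM4; column 5 is FM4.
Long rows with warehouse=WH039, sku=FM4: min(311, 247, 137) = 137.

137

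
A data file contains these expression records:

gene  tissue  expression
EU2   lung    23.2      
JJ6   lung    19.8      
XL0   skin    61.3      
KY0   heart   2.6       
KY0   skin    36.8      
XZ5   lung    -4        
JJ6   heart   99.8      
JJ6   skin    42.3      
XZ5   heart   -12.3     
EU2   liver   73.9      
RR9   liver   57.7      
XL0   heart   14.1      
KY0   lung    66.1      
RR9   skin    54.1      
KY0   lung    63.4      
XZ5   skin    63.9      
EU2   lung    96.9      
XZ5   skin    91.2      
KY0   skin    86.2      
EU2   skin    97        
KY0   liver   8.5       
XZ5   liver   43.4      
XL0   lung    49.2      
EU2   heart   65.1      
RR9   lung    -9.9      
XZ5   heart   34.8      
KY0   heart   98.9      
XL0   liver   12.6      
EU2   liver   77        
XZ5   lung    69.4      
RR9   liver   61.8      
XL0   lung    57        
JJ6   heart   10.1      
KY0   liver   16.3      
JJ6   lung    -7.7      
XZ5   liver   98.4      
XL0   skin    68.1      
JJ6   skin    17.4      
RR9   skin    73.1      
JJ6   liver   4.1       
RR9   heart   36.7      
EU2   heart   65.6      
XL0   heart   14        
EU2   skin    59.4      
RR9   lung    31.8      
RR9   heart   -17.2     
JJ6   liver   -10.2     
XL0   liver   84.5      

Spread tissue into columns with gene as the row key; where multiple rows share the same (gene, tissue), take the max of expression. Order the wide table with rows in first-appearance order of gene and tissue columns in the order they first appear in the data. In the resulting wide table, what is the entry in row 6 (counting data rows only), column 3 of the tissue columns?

36.7

With rows in first-appearance order of gene, row 6 is gene=RR9. tissue columns in first-appearance order: lung, skin, heart, liver; column 3 is heart.
Long rows with gene=RR9, tissue=heart: max(36.7, -17.2) = 36.7.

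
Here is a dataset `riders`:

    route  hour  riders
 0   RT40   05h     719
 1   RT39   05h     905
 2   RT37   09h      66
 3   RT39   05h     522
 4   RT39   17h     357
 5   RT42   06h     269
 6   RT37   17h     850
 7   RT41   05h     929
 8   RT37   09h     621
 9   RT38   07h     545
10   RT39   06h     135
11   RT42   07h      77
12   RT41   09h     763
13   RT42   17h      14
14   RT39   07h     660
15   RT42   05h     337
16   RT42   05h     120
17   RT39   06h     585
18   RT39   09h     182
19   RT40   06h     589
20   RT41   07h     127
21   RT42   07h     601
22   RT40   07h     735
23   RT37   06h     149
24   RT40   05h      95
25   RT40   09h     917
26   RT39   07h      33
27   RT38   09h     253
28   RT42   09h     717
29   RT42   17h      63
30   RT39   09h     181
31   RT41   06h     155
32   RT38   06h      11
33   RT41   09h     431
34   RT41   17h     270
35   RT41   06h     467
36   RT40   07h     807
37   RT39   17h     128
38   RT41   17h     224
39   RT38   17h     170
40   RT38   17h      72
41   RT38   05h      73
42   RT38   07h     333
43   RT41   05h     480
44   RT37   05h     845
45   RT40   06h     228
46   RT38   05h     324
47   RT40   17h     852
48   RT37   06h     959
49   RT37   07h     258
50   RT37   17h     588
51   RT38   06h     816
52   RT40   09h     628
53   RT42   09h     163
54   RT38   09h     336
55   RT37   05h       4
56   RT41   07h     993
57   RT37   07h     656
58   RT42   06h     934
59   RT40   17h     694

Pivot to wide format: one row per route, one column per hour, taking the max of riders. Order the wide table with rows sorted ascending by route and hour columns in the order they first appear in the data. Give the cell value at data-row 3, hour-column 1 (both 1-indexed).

905

With rows sorted ascending by route, row 3 is route=RT39. hour columns in first-appearance order: 05h, 09h, 17h, 06h, 07h; column 1 is 05h.
Long rows with route=RT39, hour=05h: max(905, 522) = 905.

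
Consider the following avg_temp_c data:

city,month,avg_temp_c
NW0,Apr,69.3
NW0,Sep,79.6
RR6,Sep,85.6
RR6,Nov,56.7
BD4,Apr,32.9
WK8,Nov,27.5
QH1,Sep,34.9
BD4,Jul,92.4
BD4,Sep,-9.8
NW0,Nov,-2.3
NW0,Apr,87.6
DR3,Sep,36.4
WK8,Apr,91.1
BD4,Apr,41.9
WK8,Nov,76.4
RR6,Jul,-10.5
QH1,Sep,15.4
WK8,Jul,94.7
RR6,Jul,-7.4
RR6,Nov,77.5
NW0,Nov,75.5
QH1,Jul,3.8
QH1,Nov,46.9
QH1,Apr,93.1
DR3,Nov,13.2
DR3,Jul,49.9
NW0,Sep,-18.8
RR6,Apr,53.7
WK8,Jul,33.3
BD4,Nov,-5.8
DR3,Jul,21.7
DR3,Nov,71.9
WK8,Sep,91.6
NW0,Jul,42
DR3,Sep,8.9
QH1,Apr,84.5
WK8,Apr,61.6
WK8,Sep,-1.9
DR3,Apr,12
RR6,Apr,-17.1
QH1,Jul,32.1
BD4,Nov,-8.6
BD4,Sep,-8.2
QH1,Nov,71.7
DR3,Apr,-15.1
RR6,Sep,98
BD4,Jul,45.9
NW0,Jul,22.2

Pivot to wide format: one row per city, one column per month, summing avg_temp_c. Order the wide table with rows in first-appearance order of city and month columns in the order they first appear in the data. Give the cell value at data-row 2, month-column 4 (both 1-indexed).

With rows in first-appearance order of city, row 2 is city=RR6. month columns in first-appearance order: Apr, Sep, Nov, Jul; column 4 is Jul.
Long rows with city=RR6, month=Jul: -10.5 + -7.4 = -17.9.

-17.9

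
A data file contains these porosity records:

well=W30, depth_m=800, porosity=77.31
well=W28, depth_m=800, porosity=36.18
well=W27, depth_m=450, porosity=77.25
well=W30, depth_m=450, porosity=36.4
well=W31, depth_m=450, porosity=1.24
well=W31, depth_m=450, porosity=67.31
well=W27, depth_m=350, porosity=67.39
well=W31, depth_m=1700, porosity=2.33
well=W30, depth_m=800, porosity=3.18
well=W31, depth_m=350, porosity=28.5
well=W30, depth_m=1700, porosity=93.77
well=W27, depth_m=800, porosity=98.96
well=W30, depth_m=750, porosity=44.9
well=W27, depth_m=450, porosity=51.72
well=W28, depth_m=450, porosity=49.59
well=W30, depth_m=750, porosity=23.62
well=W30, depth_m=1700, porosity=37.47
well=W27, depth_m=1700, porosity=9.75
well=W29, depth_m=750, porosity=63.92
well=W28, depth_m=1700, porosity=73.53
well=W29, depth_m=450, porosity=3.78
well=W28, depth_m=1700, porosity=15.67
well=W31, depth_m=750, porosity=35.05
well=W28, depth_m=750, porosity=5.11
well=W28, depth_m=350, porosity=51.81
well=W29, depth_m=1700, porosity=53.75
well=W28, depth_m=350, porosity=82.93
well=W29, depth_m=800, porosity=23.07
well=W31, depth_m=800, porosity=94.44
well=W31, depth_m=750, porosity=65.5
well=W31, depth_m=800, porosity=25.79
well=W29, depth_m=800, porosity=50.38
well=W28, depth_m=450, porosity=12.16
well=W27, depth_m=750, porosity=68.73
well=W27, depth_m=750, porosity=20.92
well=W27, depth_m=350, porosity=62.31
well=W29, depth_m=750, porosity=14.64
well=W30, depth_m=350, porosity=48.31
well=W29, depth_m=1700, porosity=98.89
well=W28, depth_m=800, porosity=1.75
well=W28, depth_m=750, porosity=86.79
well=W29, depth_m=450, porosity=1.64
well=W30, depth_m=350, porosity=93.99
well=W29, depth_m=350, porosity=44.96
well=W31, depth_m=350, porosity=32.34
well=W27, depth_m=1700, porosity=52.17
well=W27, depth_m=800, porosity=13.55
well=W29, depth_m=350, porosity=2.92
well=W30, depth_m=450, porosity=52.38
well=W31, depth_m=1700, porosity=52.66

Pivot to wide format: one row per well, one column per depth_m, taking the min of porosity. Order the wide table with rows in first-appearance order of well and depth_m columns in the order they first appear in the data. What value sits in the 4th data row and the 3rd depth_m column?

28.5

With rows in first-appearance order of well, row 4 is well=W31. depth_m columns in first-appearance order: 800, 450, 350, 1700, 750; column 3 is 350.
Long rows with well=W31, depth_m=350: min(28.5, 32.34) = 28.5.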